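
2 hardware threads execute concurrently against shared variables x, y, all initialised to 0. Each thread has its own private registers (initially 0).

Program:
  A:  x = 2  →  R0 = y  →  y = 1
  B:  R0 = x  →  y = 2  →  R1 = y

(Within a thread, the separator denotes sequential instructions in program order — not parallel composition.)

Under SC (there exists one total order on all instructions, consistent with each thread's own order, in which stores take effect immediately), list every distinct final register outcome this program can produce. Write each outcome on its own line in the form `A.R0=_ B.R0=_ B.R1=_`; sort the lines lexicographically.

A.R0=0 B.R0=0 B.R1=1
A.R0=0 B.R0=0 B.R1=2
A.R0=0 B.R0=2 B.R1=1
A.R0=0 B.R0=2 B.R1=2
A.R0=2 B.R0=0 B.R1=1
A.R0=2 B.R0=0 B.R1=2
A.R0=2 B.R0=2 B.R1=1
A.R0=2 B.R0=2 B.R1=2

outcome vector order: (A.R0,B.R0,B.R1)
|SC outcomes| = 8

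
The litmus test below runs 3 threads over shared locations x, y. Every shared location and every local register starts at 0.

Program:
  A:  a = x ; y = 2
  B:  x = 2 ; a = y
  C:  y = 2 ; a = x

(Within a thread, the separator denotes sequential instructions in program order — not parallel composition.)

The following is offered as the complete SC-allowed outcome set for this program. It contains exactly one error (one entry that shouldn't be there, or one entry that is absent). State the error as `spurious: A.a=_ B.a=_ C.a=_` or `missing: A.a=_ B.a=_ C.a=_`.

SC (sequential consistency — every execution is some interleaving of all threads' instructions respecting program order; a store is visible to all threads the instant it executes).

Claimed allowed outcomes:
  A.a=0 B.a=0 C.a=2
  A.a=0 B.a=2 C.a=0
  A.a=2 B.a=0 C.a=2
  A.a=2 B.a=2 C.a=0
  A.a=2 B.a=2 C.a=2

outcome vector order: (A.a,B.a,C.a)
[SC] allowed = {(0,0,2); (0,2,0); (0,2,2); (2,0,2); (2,2,0); (2,2,2)}
SC∖claimed = {(0,2,2)}

missing: A.a=0 B.a=2 C.a=2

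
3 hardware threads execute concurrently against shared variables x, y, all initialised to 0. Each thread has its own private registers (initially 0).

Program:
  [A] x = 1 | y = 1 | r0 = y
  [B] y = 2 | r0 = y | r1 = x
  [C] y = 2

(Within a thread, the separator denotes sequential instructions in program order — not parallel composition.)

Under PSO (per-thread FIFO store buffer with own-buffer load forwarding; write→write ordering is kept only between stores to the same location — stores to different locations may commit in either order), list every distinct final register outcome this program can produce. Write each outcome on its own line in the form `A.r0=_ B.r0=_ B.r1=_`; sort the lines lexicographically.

outcome vector order: (A.r0,B.r0,B.r1)
|PSO outcomes| = 8

A.r0=1 B.r0=1 B.r1=0
A.r0=1 B.r0=1 B.r1=1
A.r0=1 B.r0=2 B.r1=0
A.r0=1 B.r0=2 B.r1=1
A.r0=2 B.r0=1 B.r1=0
A.r0=2 B.r0=1 B.r1=1
A.r0=2 B.r0=2 B.r1=0
A.r0=2 B.r0=2 B.r1=1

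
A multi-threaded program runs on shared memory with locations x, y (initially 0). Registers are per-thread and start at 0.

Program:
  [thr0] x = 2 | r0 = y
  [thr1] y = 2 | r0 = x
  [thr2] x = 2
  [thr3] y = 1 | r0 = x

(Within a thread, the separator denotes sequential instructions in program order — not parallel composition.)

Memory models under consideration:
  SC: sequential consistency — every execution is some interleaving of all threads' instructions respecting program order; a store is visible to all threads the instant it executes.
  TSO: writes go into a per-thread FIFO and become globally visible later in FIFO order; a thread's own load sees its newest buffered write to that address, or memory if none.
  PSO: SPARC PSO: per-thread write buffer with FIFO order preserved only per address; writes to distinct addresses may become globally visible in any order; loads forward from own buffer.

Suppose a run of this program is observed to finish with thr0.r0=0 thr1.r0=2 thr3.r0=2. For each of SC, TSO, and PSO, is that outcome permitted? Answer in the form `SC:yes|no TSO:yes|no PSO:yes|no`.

outcome vector order: (thr0.r0,thr1.r0,thr3.r0)
SC: 9 outcomes — {(0,2,2); (1,0,0); (1,0,2); (1,2,0); (1,2,2); (2,0,0); (2,0,2); (2,2,0); (2,2,2)}
TSO: 12 outcomes — {(0,0,0); (0,0,2); (0,2,0); (0,2,2); (1,0,0); (1,0,2); (1,2,0); (1,2,2); (2,0,0); (2,0,2); (2,2,0); (2,2,2)}
PSO: 12 outcomes — {(0,0,0); (0,0,2); (0,2,0); (0,2,2); (1,0,0); (1,0,2); (1,2,0); (1,2,2); (2,0,0); (2,0,2); (2,2,0); (2,2,2)}
target (0,2,2) ∈ {SC,TSO,PSO}

SC:yes TSO:yes PSO:yes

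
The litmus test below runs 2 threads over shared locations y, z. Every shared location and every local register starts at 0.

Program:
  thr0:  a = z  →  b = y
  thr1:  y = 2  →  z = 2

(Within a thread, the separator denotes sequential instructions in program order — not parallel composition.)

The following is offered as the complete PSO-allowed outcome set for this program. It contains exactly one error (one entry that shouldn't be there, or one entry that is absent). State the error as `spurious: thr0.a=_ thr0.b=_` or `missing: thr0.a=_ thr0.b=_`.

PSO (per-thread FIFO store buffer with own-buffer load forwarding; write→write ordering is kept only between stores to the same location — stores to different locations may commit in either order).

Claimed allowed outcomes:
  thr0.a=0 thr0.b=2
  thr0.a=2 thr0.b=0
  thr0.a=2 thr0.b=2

missing: thr0.a=0 thr0.b=0

outcome vector order: (thr0.a,thr0.b)
PSO (4): (0,0); (0,2); (2,0); (2,2)
PSO∖claimed = {(0,0)}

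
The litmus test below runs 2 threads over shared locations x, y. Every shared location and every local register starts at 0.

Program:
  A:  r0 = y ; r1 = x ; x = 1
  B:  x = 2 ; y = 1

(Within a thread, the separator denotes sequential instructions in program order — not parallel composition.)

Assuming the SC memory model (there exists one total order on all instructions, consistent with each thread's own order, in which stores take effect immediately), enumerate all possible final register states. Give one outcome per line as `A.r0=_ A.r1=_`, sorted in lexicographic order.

outcome vector order: (A.r0,A.r1)
|SC outcomes| = 3

A.r0=0 A.r1=0
A.r0=0 A.r1=2
A.r0=1 A.r1=2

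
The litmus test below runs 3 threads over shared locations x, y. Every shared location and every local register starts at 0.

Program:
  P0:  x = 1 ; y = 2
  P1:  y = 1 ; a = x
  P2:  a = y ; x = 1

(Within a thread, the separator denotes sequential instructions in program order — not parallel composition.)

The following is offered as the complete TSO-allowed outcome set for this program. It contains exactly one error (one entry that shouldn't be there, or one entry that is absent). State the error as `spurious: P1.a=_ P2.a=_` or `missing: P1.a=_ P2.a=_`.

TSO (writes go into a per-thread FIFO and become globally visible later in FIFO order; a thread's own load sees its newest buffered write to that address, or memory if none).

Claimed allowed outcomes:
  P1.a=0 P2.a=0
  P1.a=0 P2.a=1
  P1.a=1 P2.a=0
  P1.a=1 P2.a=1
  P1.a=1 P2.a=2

outcome vector order: (P1.a,P2.a)
[TSO] allowed = {<0 0>; <0 1>; <0 2>; <1 0>; <1 1>; <1 2>}
TSO∖claimed = {<0 2>}

missing: P1.a=0 P2.a=2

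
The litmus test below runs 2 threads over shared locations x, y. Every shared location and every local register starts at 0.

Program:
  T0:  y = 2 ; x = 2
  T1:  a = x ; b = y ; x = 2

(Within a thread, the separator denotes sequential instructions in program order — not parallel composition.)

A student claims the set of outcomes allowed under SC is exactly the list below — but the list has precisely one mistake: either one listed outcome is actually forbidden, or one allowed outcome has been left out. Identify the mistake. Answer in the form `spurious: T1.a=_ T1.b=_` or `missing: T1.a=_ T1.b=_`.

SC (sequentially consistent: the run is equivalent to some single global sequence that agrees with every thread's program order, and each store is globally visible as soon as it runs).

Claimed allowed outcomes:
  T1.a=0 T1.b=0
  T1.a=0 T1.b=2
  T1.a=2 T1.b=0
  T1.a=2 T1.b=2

spurious: T1.a=2 T1.b=0

outcome vector order: (T1.a,T1.b)
SC (3): 0/0 0/2 2/2
claimed∖SC = {2/0}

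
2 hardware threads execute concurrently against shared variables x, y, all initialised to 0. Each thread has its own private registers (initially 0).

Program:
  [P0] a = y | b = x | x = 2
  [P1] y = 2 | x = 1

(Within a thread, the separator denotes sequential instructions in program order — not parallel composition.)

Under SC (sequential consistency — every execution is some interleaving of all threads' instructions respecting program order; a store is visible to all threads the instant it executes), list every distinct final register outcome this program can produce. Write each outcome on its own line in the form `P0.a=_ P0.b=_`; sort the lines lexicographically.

outcome vector order: (P0.a,P0.b)
|SC outcomes| = 4

P0.a=0 P0.b=0
P0.a=0 P0.b=1
P0.a=2 P0.b=0
P0.a=2 P0.b=1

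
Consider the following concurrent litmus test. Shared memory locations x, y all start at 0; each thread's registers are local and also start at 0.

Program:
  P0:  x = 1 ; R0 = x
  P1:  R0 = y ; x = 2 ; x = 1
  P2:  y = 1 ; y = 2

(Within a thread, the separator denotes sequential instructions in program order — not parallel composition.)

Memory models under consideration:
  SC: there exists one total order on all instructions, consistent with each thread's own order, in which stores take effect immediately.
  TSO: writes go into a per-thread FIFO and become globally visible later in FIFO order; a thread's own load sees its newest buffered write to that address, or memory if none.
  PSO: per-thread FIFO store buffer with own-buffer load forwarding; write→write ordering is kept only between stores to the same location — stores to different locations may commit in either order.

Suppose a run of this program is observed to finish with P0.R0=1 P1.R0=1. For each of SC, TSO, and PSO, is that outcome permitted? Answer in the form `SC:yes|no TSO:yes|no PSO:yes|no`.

SC:yes TSO:yes PSO:yes

outcome vector order: (P0.R0,P1.R0)
under SC → 1/0, 1/1, 1/2, 2/0, 2/1, 2/2
under TSO → 1/0, 1/1, 1/2, 2/0, 2/1, 2/2
under PSO → 1/0, 1/1, 1/2, 2/0, 2/1, 2/2
target 1/1 ∈ {SC,TSO,PSO}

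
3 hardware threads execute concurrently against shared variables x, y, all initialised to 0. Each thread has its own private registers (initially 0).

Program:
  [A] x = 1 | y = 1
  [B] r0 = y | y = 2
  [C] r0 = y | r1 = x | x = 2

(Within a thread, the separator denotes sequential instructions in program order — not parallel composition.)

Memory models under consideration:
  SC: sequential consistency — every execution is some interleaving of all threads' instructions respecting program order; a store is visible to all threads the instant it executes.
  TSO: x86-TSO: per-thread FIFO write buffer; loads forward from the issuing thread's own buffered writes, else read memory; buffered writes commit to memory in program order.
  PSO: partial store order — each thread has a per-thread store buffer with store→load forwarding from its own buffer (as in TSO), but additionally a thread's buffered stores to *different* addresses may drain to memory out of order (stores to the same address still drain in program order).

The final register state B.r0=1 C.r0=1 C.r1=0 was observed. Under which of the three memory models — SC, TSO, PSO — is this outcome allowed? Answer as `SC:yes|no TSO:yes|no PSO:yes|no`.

SC:no TSO:no PSO:yes

outcome vector order: (B.r0,C.r0,C.r1)
under SC → <0 0 0> <0 0 1> <0 1 1> <0 2 0> <0 2 1> <1 0 0> <1 0 1> <1 1 1> <1 2 1>
under TSO → <0 0 0> <0 0 1> <0 1 1> <0 2 0> <0 2 1> <1 0 0> <1 0 1> <1 1 1> <1 2 1>
under PSO → <0 0 0> <0 0 1> <0 1 0> <0 1 1> <0 2 0> <0 2 1> <1 0 0> <1 0 1> <1 1 0> <1 1 1> <1 2 0> <1 2 1>
target <1 1 0> ∈ {PSO}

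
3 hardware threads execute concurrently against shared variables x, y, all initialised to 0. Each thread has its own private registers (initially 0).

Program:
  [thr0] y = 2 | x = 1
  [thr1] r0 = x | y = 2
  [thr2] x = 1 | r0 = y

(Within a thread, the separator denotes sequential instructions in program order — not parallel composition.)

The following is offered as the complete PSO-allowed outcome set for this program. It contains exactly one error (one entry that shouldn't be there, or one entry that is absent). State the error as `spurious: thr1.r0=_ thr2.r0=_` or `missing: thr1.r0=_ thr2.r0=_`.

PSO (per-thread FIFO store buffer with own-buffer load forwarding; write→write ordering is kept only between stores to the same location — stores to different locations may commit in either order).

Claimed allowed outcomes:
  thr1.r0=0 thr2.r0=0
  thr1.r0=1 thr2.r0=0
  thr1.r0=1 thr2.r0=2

missing: thr1.r0=0 thr2.r0=2

outcome vector order: (thr1.r0,thr2.r0)
PSO: 4 outcomes — {<0 0>; <0 2>; <1 0>; <1 2>}
PSO∖claimed = {<0 2>}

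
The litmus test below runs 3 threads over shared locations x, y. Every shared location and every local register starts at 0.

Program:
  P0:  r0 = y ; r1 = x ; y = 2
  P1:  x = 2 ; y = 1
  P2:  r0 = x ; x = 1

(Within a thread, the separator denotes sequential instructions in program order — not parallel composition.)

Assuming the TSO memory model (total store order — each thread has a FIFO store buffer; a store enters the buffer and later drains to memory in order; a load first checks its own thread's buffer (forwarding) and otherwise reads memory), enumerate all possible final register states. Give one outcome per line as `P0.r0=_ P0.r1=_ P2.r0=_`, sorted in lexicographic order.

outcome vector order: (P0.r0,P0.r1,P2.r0)
|TSO outcomes| = 10

P0.r0=0 P0.r1=0 P2.r0=0
P0.r0=0 P0.r1=0 P2.r0=2
P0.r0=0 P0.r1=1 P2.r0=0
P0.r0=0 P0.r1=1 P2.r0=2
P0.r0=0 P0.r1=2 P2.r0=0
P0.r0=0 P0.r1=2 P2.r0=2
P0.r0=1 P0.r1=1 P2.r0=0
P0.r0=1 P0.r1=1 P2.r0=2
P0.r0=1 P0.r1=2 P2.r0=0
P0.r0=1 P0.r1=2 P2.r0=2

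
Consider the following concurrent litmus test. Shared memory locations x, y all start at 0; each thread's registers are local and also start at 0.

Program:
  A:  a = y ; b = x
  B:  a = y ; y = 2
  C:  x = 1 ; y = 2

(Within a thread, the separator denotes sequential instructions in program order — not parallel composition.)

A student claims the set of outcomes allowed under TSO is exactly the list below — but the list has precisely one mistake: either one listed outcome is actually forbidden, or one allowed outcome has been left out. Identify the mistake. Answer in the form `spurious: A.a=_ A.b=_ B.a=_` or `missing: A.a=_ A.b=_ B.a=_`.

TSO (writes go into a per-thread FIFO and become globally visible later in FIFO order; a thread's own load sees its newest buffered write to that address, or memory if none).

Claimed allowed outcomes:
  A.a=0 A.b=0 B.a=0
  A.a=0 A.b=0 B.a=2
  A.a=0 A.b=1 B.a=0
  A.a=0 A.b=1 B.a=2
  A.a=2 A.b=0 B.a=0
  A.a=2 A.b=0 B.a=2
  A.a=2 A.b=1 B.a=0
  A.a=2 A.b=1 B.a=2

outcome vector order: (A.a,A.b,B.a)
TSO: 7 outcomes — {(0,0,0); (0,0,2); (0,1,0); (0,1,2); (2,0,0); (2,1,0); (2,1,2)}
claimed∖TSO = {(2,0,2)}

spurious: A.a=2 A.b=0 B.a=2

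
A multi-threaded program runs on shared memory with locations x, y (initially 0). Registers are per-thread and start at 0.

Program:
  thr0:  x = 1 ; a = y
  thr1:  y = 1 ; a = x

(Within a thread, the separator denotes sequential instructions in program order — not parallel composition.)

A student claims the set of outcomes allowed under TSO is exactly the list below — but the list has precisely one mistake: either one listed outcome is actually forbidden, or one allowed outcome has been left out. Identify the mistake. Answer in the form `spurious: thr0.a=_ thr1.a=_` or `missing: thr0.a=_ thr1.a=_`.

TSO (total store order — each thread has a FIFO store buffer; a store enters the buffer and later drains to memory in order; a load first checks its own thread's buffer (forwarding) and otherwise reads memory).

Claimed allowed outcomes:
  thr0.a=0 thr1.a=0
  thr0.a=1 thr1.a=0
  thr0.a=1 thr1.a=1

outcome vector order: (thr0.a,thr1.a)
[TSO] allowed = {(0,0) (0,1) (1,0) (1,1)}
TSO∖claimed = {(0,1)}

missing: thr0.a=0 thr1.a=1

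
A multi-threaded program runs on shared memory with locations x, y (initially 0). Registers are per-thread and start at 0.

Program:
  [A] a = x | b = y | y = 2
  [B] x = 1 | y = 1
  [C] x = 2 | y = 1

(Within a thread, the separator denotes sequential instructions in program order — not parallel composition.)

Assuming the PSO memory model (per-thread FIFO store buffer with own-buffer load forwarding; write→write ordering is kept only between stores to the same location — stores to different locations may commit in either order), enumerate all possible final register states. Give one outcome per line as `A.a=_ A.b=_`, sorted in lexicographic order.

outcome vector order: (A.a,A.b)
|PSO outcomes| = 6

A.a=0 A.b=0
A.a=0 A.b=1
A.a=1 A.b=0
A.a=1 A.b=1
A.a=2 A.b=0
A.a=2 A.b=1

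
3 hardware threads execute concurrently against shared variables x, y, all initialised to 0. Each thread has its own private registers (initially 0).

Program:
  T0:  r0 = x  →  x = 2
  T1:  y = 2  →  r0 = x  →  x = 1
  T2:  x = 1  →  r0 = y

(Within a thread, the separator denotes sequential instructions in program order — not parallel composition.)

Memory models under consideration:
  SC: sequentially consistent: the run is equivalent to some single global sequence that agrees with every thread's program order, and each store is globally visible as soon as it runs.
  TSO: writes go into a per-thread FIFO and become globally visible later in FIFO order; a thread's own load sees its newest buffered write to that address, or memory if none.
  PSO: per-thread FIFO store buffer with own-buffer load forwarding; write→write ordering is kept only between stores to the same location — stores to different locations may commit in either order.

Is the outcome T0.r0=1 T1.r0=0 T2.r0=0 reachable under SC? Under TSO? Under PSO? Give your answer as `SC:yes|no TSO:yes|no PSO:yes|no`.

outcome vector order: (T0.r0,T1.r0,T2.r0)
SC: 10 outcomes — {(0,0,2), (0,1,0), (0,1,2), (0,2,0), (0,2,2), (1,0,2), (1,1,0), (1,1,2), (1,2,0), (1,2,2)}
TSO: 12 outcomes — {(0,0,0), (0,0,2), (0,1,0), (0,1,2), (0,2,0), (0,2,2), (1,0,0), (1,0,2), (1,1,0), (1,1,2), (1,2,0), (1,2,2)}
PSO: 12 outcomes — {(0,0,0), (0,0,2), (0,1,0), (0,1,2), (0,2,0), (0,2,2), (1,0,0), (1,0,2), (1,1,0), (1,1,2), (1,2,0), (1,2,2)}
target (1,0,0) ∈ {TSO,PSO}

SC:no TSO:yes PSO:yes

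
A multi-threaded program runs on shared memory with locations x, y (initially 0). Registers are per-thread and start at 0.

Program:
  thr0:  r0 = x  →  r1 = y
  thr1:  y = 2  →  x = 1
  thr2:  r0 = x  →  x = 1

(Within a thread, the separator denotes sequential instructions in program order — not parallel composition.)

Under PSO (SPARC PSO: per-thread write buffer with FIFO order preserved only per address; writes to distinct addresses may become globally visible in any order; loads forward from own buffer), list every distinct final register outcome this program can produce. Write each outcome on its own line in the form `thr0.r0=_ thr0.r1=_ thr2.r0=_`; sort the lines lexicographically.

thr0.r0=0 thr0.r1=0 thr2.r0=0
thr0.r0=0 thr0.r1=0 thr2.r0=1
thr0.r0=0 thr0.r1=2 thr2.r0=0
thr0.r0=0 thr0.r1=2 thr2.r0=1
thr0.r0=1 thr0.r1=0 thr2.r0=0
thr0.r0=1 thr0.r1=0 thr2.r0=1
thr0.r0=1 thr0.r1=2 thr2.r0=0
thr0.r0=1 thr0.r1=2 thr2.r0=1

outcome vector order: (thr0.r0,thr0.r1,thr2.r0)
|PSO outcomes| = 8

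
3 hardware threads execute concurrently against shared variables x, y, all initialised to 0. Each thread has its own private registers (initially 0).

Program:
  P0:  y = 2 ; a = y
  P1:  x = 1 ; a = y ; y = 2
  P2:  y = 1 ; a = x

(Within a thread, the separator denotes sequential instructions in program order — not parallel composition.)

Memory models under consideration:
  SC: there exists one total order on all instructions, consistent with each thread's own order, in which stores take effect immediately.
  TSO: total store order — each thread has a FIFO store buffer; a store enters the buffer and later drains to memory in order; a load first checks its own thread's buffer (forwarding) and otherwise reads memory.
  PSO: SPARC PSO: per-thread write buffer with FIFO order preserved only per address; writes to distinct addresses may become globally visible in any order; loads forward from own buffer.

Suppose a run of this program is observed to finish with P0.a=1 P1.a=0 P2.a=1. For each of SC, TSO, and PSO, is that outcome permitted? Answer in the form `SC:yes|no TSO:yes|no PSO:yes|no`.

outcome vector order: (P0.a,P1.a,P2.a)
under SC → <1 0 1> <1 1 0> <1 1 1> <1 2 1> <2 0 1> <2 1 0> <2 1 1> <2 2 0> <2 2 1>
under TSO → <1 0 0> <1 0 1> <1 1 0> <1 1 1> <1 2 0> <1 2 1> <2 0 0> <2 0 1> <2 1 0> <2 1 1> <2 2 0> <2 2 1>
under PSO → <1 0 0> <1 0 1> <1 1 0> <1 1 1> <1 2 0> <1 2 1> <2 0 0> <2 0 1> <2 1 0> <2 1 1> <2 2 0> <2 2 1>
target <1 0 1> ∈ {SC,TSO,PSO}

SC:yes TSO:yes PSO:yes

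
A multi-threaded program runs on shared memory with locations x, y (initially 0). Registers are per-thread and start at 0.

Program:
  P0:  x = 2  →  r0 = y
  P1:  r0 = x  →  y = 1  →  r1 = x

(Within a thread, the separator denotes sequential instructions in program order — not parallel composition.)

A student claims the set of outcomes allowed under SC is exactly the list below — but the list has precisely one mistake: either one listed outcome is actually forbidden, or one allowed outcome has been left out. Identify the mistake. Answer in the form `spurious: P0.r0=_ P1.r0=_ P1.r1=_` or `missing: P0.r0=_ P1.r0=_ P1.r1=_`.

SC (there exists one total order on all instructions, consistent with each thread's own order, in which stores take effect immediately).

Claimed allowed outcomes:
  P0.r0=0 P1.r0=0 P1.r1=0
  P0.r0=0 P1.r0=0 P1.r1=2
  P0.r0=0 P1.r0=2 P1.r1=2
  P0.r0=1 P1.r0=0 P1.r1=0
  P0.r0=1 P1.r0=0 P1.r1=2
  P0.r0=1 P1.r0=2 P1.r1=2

spurious: P0.r0=0 P1.r0=0 P1.r1=0

outcome vector order: (P0.r0,P1.r0,P1.r1)
SC (5): <0 0 2>; <0 2 2>; <1 0 0>; <1 0 2>; <1 2 2>
claimed∖SC = {<0 0 0>}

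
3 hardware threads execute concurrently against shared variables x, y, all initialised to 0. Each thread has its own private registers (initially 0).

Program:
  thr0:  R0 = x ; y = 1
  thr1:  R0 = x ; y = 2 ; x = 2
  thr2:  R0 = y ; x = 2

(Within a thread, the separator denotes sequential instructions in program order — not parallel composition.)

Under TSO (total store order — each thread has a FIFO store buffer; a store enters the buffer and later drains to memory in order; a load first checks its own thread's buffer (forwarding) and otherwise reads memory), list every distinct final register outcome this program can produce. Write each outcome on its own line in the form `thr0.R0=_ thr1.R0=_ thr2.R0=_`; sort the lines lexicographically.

outcome vector order: (thr0.R0,thr1.R0,thr2.R0)
|TSO outcomes| = 9

thr0.R0=0 thr1.R0=0 thr2.R0=0
thr0.R0=0 thr1.R0=0 thr2.R0=1
thr0.R0=0 thr1.R0=0 thr2.R0=2
thr0.R0=0 thr1.R0=2 thr2.R0=0
thr0.R0=0 thr1.R0=2 thr2.R0=1
thr0.R0=2 thr1.R0=0 thr2.R0=0
thr0.R0=2 thr1.R0=0 thr2.R0=1
thr0.R0=2 thr1.R0=0 thr2.R0=2
thr0.R0=2 thr1.R0=2 thr2.R0=0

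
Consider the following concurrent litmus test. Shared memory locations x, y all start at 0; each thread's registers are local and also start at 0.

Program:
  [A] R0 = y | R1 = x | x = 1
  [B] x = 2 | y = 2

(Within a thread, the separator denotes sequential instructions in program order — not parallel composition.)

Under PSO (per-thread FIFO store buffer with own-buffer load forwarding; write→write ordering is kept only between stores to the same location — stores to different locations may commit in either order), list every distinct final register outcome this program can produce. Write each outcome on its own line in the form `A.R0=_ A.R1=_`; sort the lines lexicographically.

outcome vector order: (A.R0,A.R1)
|PSO outcomes| = 4

A.R0=0 A.R1=0
A.R0=0 A.R1=2
A.R0=2 A.R1=0
A.R0=2 A.R1=2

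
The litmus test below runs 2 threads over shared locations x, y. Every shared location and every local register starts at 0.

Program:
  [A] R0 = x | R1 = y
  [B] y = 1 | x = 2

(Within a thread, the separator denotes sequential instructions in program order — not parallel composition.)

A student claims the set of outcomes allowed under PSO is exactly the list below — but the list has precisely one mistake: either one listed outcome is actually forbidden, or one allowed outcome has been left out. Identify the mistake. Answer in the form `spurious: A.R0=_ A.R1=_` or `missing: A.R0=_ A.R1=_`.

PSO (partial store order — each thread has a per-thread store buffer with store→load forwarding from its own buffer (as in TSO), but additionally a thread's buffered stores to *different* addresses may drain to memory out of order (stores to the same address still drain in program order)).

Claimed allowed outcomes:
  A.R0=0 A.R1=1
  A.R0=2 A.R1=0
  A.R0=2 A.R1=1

missing: A.R0=0 A.R1=0

outcome vector order: (A.R0,A.R1)
[PSO] allowed = {<0 0>, <0 1>, <2 0>, <2 1>}
PSO∖claimed = {<0 0>}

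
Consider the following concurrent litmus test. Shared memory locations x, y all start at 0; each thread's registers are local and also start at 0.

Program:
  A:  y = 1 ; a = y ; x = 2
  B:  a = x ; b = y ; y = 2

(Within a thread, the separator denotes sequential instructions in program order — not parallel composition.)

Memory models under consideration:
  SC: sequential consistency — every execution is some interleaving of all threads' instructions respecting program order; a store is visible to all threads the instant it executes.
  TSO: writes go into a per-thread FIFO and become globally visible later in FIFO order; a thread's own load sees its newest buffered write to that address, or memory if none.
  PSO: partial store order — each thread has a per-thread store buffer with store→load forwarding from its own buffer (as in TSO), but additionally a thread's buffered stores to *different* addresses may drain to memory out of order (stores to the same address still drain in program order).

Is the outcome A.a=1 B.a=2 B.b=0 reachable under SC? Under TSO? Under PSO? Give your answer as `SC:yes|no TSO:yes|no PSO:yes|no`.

outcome vector order: (A.a,B.a,B.b)
[SC] allowed = {1/0/0, 1/0/1, 1/2/1, 2/0/0, 2/0/1}
[TSO] allowed = {1/0/0, 1/0/1, 1/2/1, 2/0/0, 2/0/1}
[PSO] allowed = {1/0/0, 1/0/1, 1/2/0, 1/2/1, 2/0/0, 2/0/1}
target 1/2/0 ∈ {PSO}

SC:no TSO:no PSO:yes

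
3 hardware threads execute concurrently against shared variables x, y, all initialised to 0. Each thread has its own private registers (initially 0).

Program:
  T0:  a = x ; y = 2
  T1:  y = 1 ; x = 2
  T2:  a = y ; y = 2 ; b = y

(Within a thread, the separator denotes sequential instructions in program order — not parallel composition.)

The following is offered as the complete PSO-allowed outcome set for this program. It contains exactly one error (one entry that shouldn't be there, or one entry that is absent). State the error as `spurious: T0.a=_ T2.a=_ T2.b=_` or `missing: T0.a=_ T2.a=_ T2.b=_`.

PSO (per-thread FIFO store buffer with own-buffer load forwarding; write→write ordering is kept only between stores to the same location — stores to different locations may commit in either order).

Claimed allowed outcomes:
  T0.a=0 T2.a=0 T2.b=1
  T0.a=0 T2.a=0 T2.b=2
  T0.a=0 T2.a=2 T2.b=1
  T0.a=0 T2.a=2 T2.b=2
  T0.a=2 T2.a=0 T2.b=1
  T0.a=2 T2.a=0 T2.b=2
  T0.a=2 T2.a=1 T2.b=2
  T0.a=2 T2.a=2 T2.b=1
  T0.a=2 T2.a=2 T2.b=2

outcome vector order: (T0.a,T2.a,T2.b)
PSO (10): 001; 002; 012; 021; 022; 201; 202; 212; 221; 222
PSO∖claimed = {012}

missing: T0.a=0 T2.a=1 T2.b=2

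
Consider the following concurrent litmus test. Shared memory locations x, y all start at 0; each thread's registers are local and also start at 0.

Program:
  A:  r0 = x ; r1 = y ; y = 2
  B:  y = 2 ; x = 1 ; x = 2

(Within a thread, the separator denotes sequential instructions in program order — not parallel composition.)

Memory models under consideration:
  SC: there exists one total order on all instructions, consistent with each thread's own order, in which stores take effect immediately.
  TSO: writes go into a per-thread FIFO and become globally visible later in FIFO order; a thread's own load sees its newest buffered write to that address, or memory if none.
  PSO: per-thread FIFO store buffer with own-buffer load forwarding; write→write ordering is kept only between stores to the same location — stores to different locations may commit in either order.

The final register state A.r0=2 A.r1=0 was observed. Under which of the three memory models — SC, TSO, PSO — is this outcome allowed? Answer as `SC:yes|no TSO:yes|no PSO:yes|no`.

outcome vector order: (A.r0,A.r1)
[SC] allowed = {0/0 0/2 1/2 2/2}
[TSO] allowed = {0/0 0/2 1/2 2/2}
[PSO] allowed = {0/0 0/2 1/0 1/2 2/0 2/2}
target 2/0 ∈ {PSO}

SC:no TSO:no PSO:yes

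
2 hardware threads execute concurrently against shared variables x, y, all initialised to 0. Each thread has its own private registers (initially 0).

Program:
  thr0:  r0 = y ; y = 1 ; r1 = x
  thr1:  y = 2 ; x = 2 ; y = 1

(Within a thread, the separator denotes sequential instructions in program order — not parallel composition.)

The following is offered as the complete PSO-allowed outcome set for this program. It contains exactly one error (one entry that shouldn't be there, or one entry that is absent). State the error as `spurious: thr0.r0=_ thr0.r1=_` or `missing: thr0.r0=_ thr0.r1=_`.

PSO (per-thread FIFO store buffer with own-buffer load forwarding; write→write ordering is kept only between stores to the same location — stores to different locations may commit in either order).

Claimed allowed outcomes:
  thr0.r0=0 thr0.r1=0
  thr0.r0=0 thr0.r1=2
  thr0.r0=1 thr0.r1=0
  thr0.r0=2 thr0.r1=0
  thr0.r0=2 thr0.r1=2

outcome vector order: (thr0.r0,thr0.r1)
under PSO → 0/0 0/2 1/0 1/2 2/0 2/2
PSO∖claimed = {1/2}

missing: thr0.r0=1 thr0.r1=2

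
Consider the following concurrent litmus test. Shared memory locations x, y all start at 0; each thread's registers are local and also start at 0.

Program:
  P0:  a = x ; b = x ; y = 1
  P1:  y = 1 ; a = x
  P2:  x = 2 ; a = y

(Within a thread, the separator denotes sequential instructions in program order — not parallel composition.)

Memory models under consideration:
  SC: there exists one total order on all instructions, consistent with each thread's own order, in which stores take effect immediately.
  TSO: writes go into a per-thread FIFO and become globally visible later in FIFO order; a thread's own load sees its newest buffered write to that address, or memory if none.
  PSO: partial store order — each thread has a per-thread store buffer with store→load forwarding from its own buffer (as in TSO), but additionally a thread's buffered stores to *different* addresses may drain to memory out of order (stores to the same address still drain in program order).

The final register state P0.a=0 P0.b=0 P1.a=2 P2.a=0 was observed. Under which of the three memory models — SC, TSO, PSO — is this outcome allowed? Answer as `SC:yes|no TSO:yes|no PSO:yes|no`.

SC:yes TSO:yes PSO:yes

outcome vector order: (P0.a,P0.b,P1.a,P2.a)
SC: 9 outcomes — {<0 0 0 1> <0 0 2 0> <0 0 2 1> <0 2 0 1> <0 2 2 0> <0 2 2 1> <2 2 0 1> <2 2 2 0> <2 2 2 1>}
TSO: 12 outcomes — {<0 0 0 0> <0 0 0 1> <0 0 2 0> <0 0 2 1> <0 2 0 0> <0 2 0 1> <0 2 2 0> <0 2 2 1> <2 2 0 0> <2 2 0 1> <2 2 2 0> <2 2 2 1>}
PSO: 12 outcomes — {<0 0 0 0> <0 0 0 1> <0 0 2 0> <0 0 2 1> <0 2 0 0> <0 2 0 1> <0 2 2 0> <0 2 2 1> <2 2 0 0> <2 2 0 1> <2 2 2 0> <2 2 2 1>}
target <0 0 2 0> ∈ {SC,TSO,PSO}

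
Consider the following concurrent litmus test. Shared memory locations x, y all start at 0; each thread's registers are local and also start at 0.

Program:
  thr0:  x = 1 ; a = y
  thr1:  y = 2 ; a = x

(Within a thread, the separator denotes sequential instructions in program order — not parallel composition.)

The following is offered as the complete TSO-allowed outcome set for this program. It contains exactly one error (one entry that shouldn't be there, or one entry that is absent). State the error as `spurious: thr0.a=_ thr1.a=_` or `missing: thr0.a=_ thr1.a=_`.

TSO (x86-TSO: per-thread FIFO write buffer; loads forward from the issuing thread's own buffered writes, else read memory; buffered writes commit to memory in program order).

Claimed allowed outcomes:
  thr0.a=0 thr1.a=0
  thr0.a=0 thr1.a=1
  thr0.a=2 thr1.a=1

outcome vector order: (thr0.a,thr1.a)
TSO: 4 outcomes — {0/0 0/1 2/0 2/1}
TSO∖claimed = {2/0}

missing: thr0.a=2 thr1.a=0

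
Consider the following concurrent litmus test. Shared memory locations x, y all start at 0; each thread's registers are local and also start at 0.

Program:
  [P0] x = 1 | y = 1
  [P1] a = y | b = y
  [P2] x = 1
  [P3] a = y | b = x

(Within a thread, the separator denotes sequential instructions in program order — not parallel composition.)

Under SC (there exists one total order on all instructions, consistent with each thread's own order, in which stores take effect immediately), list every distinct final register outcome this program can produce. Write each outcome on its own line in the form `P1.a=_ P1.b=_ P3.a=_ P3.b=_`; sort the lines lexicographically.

outcome vector order: (P1.a,P1.b,P3.a,P3.b)
|SC outcomes| = 9

P1.a=0 P1.b=0 P3.a=0 P3.b=0
P1.a=0 P1.b=0 P3.a=0 P3.b=1
P1.a=0 P1.b=0 P3.a=1 P3.b=1
P1.a=0 P1.b=1 P3.a=0 P3.b=0
P1.a=0 P1.b=1 P3.a=0 P3.b=1
P1.a=0 P1.b=1 P3.a=1 P3.b=1
P1.a=1 P1.b=1 P3.a=0 P3.b=0
P1.a=1 P1.b=1 P3.a=0 P3.b=1
P1.a=1 P1.b=1 P3.a=1 P3.b=1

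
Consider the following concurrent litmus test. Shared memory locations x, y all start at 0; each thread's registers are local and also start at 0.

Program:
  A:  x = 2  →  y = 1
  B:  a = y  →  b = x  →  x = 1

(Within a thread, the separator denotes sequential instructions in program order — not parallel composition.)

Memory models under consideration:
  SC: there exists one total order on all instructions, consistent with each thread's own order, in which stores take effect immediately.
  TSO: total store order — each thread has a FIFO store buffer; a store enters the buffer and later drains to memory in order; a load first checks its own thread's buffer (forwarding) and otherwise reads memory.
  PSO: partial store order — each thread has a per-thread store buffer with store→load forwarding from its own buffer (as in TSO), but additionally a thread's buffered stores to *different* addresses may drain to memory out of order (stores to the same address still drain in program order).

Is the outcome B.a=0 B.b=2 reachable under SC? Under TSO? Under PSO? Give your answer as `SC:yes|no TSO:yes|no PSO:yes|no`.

outcome vector order: (B.a,B.b)
[SC] allowed = {00, 02, 12}
[TSO] allowed = {00, 02, 12}
[PSO] allowed = {00, 02, 10, 12}
target 02 ∈ {SC,TSO,PSO}

SC:yes TSO:yes PSO:yes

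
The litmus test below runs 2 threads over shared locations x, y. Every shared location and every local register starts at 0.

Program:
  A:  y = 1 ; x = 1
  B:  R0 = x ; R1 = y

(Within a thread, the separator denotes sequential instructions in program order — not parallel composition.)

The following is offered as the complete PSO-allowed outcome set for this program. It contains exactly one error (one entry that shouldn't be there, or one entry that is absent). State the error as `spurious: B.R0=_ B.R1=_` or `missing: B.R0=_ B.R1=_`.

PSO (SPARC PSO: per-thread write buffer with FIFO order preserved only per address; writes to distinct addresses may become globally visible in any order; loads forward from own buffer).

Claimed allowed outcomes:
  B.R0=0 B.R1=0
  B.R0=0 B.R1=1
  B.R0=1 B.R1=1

outcome vector order: (B.R0,B.R1)
[PSO] allowed = {(0,0); (0,1); (1,0); (1,1)}
PSO∖claimed = {(1,0)}

missing: B.R0=1 B.R1=0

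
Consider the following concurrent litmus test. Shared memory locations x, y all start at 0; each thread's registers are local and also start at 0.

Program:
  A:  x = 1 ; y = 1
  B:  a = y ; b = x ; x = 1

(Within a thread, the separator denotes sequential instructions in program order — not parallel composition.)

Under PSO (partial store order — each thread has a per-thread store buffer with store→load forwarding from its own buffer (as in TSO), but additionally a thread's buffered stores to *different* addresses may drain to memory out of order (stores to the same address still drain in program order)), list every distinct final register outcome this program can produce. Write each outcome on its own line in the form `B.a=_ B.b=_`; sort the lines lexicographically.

outcome vector order: (B.a,B.b)
|PSO outcomes| = 4

B.a=0 B.b=0
B.a=0 B.b=1
B.a=1 B.b=0
B.a=1 B.b=1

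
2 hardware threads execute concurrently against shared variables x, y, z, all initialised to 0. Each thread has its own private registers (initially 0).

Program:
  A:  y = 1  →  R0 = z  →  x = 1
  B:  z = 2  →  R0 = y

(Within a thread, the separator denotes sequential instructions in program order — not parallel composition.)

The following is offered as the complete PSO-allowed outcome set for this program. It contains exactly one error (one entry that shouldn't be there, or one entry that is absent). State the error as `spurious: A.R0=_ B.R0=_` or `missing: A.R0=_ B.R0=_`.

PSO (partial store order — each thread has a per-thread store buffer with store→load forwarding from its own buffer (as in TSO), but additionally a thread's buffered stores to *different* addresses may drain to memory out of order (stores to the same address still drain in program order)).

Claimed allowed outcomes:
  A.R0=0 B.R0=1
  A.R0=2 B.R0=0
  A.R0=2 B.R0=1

missing: A.R0=0 B.R0=0

outcome vector order: (A.R0,B.R0)
PSO: 4 outcomes — {0/0 0/1 2/0 2/1}
PSO∖claimed = {0/0}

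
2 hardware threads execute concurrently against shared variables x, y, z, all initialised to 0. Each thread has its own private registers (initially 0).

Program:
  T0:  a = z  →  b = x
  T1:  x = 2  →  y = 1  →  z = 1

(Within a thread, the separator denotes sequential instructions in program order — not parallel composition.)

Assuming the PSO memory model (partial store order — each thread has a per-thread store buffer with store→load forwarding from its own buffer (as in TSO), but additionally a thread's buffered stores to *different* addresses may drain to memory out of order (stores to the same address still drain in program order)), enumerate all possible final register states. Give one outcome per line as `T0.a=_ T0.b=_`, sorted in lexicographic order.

T0.a=0 T0.b=0
T0.a=0 T0.b=2
T0.a=1 T0.b=0
T0.a=1 T0.b=2

outcome vector order: (T0.a,T0.b)
|PSO outcomes| = 4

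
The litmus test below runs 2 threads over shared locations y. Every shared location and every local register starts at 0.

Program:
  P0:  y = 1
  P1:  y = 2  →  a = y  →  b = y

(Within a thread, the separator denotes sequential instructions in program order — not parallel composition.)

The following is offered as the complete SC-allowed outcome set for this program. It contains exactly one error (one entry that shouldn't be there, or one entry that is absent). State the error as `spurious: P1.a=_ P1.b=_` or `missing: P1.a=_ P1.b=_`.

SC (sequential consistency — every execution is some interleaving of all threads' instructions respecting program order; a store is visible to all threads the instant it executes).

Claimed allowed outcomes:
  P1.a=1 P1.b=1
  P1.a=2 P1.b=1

missing: P1.a=2 P1.b=2

outcome vector order: (P1.a,P1.b)
under SC → 1/1, 2/1, 2/2
SC∖claimed = {2/2}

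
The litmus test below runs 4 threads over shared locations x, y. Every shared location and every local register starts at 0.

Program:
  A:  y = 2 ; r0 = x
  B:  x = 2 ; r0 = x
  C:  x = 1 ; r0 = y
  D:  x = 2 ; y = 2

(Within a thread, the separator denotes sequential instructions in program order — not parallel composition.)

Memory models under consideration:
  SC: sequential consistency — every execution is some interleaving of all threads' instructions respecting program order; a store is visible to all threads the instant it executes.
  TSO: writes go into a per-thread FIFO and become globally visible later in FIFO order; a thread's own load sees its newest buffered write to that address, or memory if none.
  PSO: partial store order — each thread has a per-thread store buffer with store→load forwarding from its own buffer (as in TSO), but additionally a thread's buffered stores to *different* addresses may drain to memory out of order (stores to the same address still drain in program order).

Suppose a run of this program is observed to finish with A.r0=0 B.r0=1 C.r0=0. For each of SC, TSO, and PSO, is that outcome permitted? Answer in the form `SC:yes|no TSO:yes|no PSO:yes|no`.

SC:no TSO:yes PSO:yes

outcome vector order: (A.r0,B.r0,C.r0)
under SC → 0/1/2 0/2/2 1/1/0 1/1/2 1/2/0 1/2/2 2/1/0 2/1/2 2/2/0 2/2/2
under TSO → 0/1/0 0/1/2 0/2/0 0/2/2 1/1/0 1/1/2 1/2/0 1/2/2 2/1/0 2/1/2 2/2/0 2/2/2
under PSO → 0/1/0 0/1/2 0/2/0 0/2/2 1/1/0 1/1/2 1/2/0 1/2/2 2/1/0 2/1/2 2/2/0 2/2/2
target 0/1/0 ∈ {TSO,PSO}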